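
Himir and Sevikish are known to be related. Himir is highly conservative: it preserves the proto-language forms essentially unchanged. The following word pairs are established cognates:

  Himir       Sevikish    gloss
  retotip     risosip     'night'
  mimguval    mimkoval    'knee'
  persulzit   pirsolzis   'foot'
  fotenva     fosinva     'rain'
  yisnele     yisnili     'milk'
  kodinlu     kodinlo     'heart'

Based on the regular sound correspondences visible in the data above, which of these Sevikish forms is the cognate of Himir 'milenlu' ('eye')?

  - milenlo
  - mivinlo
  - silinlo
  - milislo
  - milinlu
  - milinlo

milinlo

fotenva ~ fosinva — Himir e corresponds to Sevikish i after a consonant, before a nasal.
kodinlu ~ kodinlo — Himir u corresponds to Sevikish o word-finally.
Applying these to Himir 'milenlu':
  milenlu → milinlu   (e→i after a consonant, before a nasal)
  milinlu → milinlo   (u→o word-finally)
So the Sevikish cognate is 'milinlo'.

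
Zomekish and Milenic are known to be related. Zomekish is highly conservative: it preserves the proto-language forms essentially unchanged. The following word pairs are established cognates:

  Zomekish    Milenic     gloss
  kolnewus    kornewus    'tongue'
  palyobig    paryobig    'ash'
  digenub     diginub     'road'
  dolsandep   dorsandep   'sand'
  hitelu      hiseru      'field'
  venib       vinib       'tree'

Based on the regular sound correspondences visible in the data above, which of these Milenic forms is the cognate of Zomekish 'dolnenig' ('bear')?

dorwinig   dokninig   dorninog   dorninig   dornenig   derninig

kolnewus ~ kornewus — Zomekish l corresponds to Milenic r after a vowel, before a nasal.
digenub ~ diginub, venib ~ vinib — Zomekish e corresponds to Milenic i after a consonant, before a nasal.
Applying these to Zomekish 'dolnenig':
  dolnenig → dornenig   (l→r after a vowel, before a nasal)
  dornenig → dorninig   (e→i after a consonant, before a nasal)
So the Milenic cognate is 'dorninig'.

dorninig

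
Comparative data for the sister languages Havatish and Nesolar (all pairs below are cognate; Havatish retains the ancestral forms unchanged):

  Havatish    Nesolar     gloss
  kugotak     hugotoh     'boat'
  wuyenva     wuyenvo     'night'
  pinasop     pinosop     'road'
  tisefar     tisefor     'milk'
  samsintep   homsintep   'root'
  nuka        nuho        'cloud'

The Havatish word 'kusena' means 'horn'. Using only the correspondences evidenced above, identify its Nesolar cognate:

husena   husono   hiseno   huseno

kugotak ~ hugotoh — Havatish k corresponds to Nesolar h word-initially before a back vowel.
wuyenva ~ wuyenvo, nuka ~ nuho — Havatish a corresponds to Nesolar o word-finally.
Applying these to Havatish 'kusena':
  kusena → husena   (k→h word-initially before a back vowel)
  husena → huseno   (a→o word-finally)
So the Nesolar cognate is 'huseno'.

huseno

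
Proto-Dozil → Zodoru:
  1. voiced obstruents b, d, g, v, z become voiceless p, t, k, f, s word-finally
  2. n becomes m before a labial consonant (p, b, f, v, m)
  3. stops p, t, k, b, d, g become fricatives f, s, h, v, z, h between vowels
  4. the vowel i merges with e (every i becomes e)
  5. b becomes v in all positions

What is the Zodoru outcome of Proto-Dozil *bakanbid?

vahamvet

Zodoru: *bakanbid
  bakanbid → bakanbit   [final devoicing]
  bakanbit → bakambit   [nasal place assimilation]
  bakambit → bahambit   [intervocalic lenition]
  bahambit → bahambet   [vowel merger]
  bahambet → vahamvet   [unconditioned shift]
  giving Zodoru vahamvet.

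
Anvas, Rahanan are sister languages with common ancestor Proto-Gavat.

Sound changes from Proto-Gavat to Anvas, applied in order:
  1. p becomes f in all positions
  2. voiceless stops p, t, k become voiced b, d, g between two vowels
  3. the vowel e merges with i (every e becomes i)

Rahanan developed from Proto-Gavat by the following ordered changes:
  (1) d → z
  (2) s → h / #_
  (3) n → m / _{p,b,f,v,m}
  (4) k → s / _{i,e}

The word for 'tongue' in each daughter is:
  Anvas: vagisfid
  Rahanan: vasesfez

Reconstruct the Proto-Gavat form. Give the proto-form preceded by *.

*vakesfed

Position 3: Anvas has g, Rahanan has s. Taking the neighbouring segments as reconstructed: Anvas g could go back to *k or *g; Rahanan s could go back to *k or *s — the one source consistent with every daughter is *k.
Position 8: Anvas has d, Rahanan has z. Taking the neighbouring segments as reconstructed: Anvas d can only go back to *d; Rahanan z could go back to *d or *z — the one source consistent with every daughter is *d.
Continuing position by position gives *vakesfed; check it forward:
Anvas: *vakesfed
  vakesfed (rule 1 does not apply)
  vakesfed → vagesfed   [intervocalic voicing]
  vagesfed → vagisfid   [vowel merger]
  giving Anvas vagisfid.
Rahanan: start from *vakesfed.
  rule 1 (unconditioned shift): vakesfed → vakesfez
  rule 2: no change — vakesfez
  rule 3: no change — vakesfez
  rule 4 (palatalisation): vakesfez → vasesfez
  ⇒ Rahanan vasesfez
Only *vakesfed yields all of Anvas vagisfid, Rahanan vasesfez.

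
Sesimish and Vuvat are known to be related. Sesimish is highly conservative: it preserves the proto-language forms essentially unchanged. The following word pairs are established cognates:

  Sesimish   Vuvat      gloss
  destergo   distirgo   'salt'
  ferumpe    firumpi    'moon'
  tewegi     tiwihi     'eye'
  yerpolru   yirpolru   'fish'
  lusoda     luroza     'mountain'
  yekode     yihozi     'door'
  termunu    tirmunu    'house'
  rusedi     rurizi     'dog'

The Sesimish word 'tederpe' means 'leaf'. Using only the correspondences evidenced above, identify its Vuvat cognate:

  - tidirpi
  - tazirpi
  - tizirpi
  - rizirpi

destergo ~ distirgo, tewegi ~ tiwihi — Sesimish e corresponds to Vuvat i after a consonant, before a consonant other than r, m, n, p, b, f, v.
yekode ~ yihozi — Sesimish d corresponds to Vuvat z between vowels (before a front vowel).
destergo ~ distirgo, ferumpe ~ firumpi — Sesimish e corresponds to Vuvat i after a consonant, before r.
ferumpe ~ firumpi, yekode ~ yihozi — Sesimish e corresponds to Vuvat i word-finally.
Applying these to Sesimish 'tederpe':
  tederpe → tiderpe   (e→i after a consonant, before a consonant other than r, m, n, p, b, f, v)
  tiderpe → tizerpe   (d→z between vowels (before a front vowel))
  tizerpe → tizirpe   (e→i after a consonant, before r)
  tizirpe → tizirpi   (e→i word-finally)
So the Vuvat cognate is 'tizirpi'.

tizirpi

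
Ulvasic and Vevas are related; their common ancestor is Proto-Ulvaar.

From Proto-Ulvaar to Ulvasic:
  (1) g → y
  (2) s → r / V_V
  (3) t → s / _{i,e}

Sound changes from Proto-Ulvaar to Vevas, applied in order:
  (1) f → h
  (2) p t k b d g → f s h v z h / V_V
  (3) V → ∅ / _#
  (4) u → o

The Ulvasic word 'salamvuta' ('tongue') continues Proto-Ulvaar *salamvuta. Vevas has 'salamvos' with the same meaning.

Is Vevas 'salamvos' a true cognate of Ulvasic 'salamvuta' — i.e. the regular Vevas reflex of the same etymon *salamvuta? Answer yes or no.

Derive the expected Vevas reflex of *salamvuta:
Vevas: start from *salamvuta.
  rule 1: no change — salamvuta
  rule 2 (intervocalic lenition): salamvuta → salamvusa
  rule 3 (apocope): salamvusa → salamvus
  rule 4 (vowel merger): salamvus → salamvos
  ⇒ Vevas salamvos
Vevas 'salamvos' matches the regular reflex exactly, so the pair is cognate.

yes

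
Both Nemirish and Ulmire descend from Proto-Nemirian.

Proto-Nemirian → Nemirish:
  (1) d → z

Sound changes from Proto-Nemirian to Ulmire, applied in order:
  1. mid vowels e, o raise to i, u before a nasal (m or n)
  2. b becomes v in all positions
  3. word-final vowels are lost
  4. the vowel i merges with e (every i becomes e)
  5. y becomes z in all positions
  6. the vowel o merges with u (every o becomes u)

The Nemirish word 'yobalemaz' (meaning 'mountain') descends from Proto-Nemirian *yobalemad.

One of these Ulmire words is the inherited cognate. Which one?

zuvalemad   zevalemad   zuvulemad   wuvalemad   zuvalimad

zuvalemad

Ulmire: *yobalemad
  yobalemad → yobalimad   [pre-nasal raising]
  yobalimad → yovalimad   [unconditioned shift]
  yovalimad (rule 3 does not apply)
  yovalimad → yovalemad   [vowel merger]
  yovalemad → zovalemad   [unconditioned shift]
  zovalemad → zuvalemad   [vowel merger]
  giving Ulmire zuvalemad.
Only 'zuvalemad' matches the regular Ulmire development of *yobalemad.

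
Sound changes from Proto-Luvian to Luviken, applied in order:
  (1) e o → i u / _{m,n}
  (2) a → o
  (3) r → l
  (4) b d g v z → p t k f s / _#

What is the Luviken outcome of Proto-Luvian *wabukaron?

Luviken: *wabukaron
  wabukaron → wabukarun   [pre-nasal raising]
  wabukarun → wobukorun   [vowel merger]
  wobukorun → wobukolun   [unconditioned shift]
  wobukolun (rule 4 does not apply)
  giving Luviken wobukolun.

wobukolun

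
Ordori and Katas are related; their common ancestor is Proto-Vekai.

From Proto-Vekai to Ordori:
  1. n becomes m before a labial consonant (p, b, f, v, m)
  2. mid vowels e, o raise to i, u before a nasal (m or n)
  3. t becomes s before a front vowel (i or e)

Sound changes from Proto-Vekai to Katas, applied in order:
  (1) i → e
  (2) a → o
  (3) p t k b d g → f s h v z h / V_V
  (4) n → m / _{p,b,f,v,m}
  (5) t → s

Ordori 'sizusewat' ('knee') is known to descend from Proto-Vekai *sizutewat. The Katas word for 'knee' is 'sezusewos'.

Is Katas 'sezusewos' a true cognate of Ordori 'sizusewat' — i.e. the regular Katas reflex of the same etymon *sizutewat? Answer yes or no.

yes

Derive the expected Katas reflex of *sizutewat:
Katas: *sizutewat
  sizutewat → sezutewat   [vowel merger]
  sezutewat → sezutewot   [vowel merger]
  sezutewot → sezusewot   [intervocalic lenition]
  sezusewot (rule 4 does not apply)
  sezusewot → sezusewos   [unconditioned shift]
  giving Katas sezusewos.
Katas 'sezusewos' matches the regular reflex exactly, so the pair is cognate.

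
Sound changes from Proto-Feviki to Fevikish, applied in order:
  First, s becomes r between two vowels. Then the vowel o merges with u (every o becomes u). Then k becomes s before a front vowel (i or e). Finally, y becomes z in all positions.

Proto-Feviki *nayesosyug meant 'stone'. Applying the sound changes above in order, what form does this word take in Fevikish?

Fevikish: *nayesosyug
  nayesosyug → nayerosyug   [rhotacism]
  nayerosyug → nayerusyug   [vowel merger]
  nayerusyug (rule 3 does not apply)
  nayerusyug → nazeruszug   [unconditioned shift]
  giving Fevikish nazeruszug.

nazeruszug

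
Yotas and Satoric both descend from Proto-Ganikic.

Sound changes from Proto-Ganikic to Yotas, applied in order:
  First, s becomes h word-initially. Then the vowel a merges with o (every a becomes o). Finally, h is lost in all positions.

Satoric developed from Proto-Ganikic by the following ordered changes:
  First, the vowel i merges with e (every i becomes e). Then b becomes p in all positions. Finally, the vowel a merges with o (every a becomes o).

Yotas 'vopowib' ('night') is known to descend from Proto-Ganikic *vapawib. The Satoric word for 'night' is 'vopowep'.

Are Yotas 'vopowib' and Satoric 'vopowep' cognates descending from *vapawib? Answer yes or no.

yes

Derive the expected Satoric reflex of *vapawib:
Satoric: *vapawib > vapaweb > vapawep > vopowep  (by vowel merger, unconditioned shift, vowel merger)
Satoric 'vopowep' matches the regular reflex exactly, so the pair is cognate.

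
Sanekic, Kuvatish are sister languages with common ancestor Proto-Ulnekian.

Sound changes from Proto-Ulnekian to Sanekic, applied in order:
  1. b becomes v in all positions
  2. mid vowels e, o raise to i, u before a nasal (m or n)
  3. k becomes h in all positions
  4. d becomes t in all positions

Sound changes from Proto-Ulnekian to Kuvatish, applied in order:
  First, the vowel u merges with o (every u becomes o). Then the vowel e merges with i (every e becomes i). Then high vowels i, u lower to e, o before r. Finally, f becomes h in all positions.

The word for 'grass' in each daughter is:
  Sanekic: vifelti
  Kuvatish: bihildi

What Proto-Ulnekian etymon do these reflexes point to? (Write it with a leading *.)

Position 6: Sanekic has t, Kuvatish has d. Kuvatish preserves d here (none of its changes turn any other segment into d), so the proto-segment is *d.
Position 1: Sanekic has v, Kuvatish has b. Kuvatish preserves b here (none of its changes turn any other segment into b), so the proto-segment is *b.
Position 4: Sanekic has e, Kuvatish has i. Sanekic preserves e here (none of its changes turn any other segment into e), so the proto-segment is *e.
Verify the candidate proto-form against each daughter:
Sanekic: *bifeldi
  bifeldi → vifeldi   [unconditioned shift]
  vifeldi (rule 2 does not apply)
  vifeldi (rule 3 does not apply)
  vifeldi → vifelti   [unconditioned shift]
  giving Sanekic vifelti.
Kuvatish: *bifeldi
  bifeldi (rule 1 does not apply)
  bifeldi → bifildi   [vowel merger]
  bifildi (rule 3 does not apply)
  bifildi → bihildi   [unconditioned shift]
  giving Kuvatish bihildi.
Only *bifeldi yields all of Sanekic vifelti, Kuvatish bihildi.

*bifeldi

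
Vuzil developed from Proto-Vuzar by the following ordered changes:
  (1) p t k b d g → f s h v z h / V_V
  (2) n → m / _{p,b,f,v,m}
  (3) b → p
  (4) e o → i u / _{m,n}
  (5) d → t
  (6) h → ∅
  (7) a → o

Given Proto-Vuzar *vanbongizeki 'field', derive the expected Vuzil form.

Vuzil: *vanbongizeki
  vanbongizeki → vanbongizehi   [intervocalic lenition]
  vanbongizehi → vambongizehi   [nasal place assimilation]
  vambongizehi → vampongizehi   [unconditioned shift]
  vampongizehi → vampungizehi   [pre-nasal raising]
  vampungizehi (rule 5 does not apply)
  vampungizehi → vampungizei   [h-loss]
  vampungizei → vompungizei   [vowel merger]
  giving Vuzil vompungizei.

vompungizei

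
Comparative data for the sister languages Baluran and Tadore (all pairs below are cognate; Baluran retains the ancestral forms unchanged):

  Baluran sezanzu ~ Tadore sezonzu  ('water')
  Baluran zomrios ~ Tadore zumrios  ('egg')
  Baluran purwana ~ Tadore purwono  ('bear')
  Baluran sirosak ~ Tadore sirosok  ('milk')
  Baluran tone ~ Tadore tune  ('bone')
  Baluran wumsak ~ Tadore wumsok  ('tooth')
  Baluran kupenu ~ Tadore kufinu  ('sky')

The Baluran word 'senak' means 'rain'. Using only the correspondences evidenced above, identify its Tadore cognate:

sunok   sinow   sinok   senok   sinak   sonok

sinok

kupenu ~ kufinu — Baluran e corresponds to Tadore i after a consonant, before a nasal.
sirosak ~ sirosok, wumsak ~ wumsok — Baluran a corresponds to Tadore o after a consonant, before a consonant other than r, m, n, p, b, f, v.
Applying these to Baluran 'senak':
  senak → sinak   (e→i after a consonant, before a nasal)
  sinak → sinok   (a→o after a consonant, before a consonant other than r, m, n, p, b, f, v)
So the Tadore cognate is 'sinok'.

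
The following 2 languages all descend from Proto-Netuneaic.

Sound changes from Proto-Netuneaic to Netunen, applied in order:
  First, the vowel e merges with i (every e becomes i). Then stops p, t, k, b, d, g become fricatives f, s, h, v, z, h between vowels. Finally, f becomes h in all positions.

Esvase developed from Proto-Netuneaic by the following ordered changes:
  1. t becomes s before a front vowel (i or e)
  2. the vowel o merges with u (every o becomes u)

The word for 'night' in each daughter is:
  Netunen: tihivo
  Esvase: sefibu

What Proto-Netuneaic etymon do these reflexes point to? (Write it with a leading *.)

Position 5: Netunen has v, Esvase has b. Esvase preserves b here (none of its changes turn any other segment into b), so the proto-segment is *b.
Position 2: Netunen has i, Esvase has e. Esvase preserves e here (none of its changes turn any other segment into e), so the proto-segment is *e.
Position 6: Netunen has o, Esvase has u. Netunen preserves o here (none of its changes turn any other segment into o), so the proto-segment is *o.
This points to *tefibo. Verify forward in each daughter:
Netunen: *tefibo
  tefibo → tifibo   [vowel merger]
  tifibo → tifivo   [intervocalic lenition]
  tifivo → tihivo   [unconditioned shift]
  giving Netunen tihivo.
Esvase: *tefibo > sefibo > sefibu  (by palatalisation, vowel merger)
*tefibo is the unique common source.

*tefibo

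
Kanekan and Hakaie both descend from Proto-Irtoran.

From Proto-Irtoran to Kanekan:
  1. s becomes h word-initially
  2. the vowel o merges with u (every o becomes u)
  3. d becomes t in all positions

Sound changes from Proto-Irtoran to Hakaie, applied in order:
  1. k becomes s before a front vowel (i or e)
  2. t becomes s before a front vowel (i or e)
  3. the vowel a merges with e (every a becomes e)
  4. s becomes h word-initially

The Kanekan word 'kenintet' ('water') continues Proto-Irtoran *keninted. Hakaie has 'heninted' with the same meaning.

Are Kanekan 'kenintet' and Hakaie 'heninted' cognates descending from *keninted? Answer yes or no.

Derive the expected Hakaie reflex of *keninted:
Hakaie: *keninted
  keninted → seninted   [palatalisation]
  seninted → seninsed   [palatalisation]
  seninsed (rule 3 does not apply)
  seninsed → heninsed   [debuccalisation]
  giving Hakaie heninsed.
The regular Hakaie reflex would be 'heninsed', but the attested form is 'heninted'. The correspondence is irregular, so they are not cognates (the Hakaie form has a different source).

no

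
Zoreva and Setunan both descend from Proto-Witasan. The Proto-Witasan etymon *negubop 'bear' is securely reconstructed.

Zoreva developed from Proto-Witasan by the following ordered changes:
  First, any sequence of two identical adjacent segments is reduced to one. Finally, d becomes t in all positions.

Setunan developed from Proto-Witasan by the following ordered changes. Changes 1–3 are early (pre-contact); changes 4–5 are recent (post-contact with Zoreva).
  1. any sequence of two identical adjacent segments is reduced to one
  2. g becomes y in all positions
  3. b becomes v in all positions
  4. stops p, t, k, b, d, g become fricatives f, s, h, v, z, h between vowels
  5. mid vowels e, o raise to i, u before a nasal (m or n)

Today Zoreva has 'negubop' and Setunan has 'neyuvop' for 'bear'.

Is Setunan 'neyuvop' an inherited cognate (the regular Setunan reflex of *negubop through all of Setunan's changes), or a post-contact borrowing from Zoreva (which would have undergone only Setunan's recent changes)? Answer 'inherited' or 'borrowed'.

If inherited, *negubop would pass through all of Setunan's changes:
Setunan: *negubop > neyubop > neyuvop  (by unconditioned shift, unconditioned shift)
If borrowed from Zoreva 'negubop' after the early changes, it would undergo only the recent ones:
  rule 4 (intervocalic lenition): negubop → nehuvop
  rule 5 (pre-nasal raising): no change (nehuvop)
  ⇒ as a loan: nehuvop
Setunan 'neyuvop' matches the inherited outcome exactly, so it is an inherited cognate, not a loan.

inherited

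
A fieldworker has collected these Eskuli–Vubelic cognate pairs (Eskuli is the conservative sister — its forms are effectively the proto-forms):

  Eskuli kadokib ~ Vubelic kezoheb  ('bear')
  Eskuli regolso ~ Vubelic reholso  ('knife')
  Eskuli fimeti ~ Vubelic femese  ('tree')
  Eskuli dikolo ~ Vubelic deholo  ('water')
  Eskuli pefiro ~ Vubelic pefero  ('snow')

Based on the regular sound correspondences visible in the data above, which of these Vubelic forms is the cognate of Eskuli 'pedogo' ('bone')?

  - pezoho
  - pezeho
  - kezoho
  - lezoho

kadokib ~ kezoheb — Eskuli d corresponds to Vubelic z between vowels (before a back vowel).
regolso ~ reholso — Eskuli g corresponds to Vubelic h between vowels (before a back vowel).
Applying these to Eskuli 'pedogo':
  pedogo → pezogo   (d→z between vowels (before a back vowel))
  pezogo → pezoho   (g→h between vowels (before a back vowel))
So the Vubelic cognate is 'pezoho'.

pezoho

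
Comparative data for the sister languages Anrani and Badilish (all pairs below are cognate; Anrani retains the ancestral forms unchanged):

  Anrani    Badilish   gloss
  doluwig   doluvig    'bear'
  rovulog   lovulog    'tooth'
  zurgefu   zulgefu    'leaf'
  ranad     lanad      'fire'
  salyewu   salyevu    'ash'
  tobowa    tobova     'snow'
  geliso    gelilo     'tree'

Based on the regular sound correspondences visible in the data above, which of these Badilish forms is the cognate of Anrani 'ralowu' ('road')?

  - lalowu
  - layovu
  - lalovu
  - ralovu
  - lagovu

ranad ~ lanad — Anrani r corresponds to Badilish l word-initially before a back vowel.
salyewu ~ salyevu — Anrani w corresponds to Badilish v between vowels (before a back vowel).
Applying these to Anrani 'ralowu':
  ralowu → lalowu   (r→l word-initially before a back vowel)
  lalowu → lalovu   (w→v between vowels (before a back vowel))
So the Badilish cognate is 'lalovu'.

lalovu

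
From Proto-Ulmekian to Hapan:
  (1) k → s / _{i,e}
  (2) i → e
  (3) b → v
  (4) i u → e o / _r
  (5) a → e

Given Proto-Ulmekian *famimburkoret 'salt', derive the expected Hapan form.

Hapan: *famimburkoret
  famimburkoret (rule 1 does not apply)
  famimburkoret → famemburkoret   [vowel merger]
  famemburkoret → famemvurkoret   [unconditioned shift]
  famemvurkoret → famemvorkoret   [pre-rhotic lowering]
  famemvorkoret → fememvorkoret   [vowel merger]
  giving Hapan fememvorkoret.

fememvorkoret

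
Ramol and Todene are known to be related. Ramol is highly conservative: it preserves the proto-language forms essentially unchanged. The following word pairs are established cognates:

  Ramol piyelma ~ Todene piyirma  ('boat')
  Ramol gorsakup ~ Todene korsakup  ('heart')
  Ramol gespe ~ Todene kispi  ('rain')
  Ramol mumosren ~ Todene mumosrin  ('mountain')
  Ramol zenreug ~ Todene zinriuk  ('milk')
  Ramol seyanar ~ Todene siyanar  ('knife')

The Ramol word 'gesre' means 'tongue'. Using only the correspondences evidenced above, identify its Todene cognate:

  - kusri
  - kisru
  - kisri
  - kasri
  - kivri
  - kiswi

gespe ~ kispi — Ramol g corresponds to Todene k word-initially before a front vowel.
piyelma ~ piyirma, gespe ~ kispi — Ramol e corresponds to Todene i after a consonant, before a consonant other than r, m, n, p, b, f, v.
gespe ~ kispi — Ramol e corresponds to Todene i word-finally.
Applying these to Ramol 'gesre':
  gesre → kesre   (g→k word-initially before a front vowel)
  kesre → kisre   (e→i after a consonant, before a consonant other than r, m, n, p, b, f, v)
  kisre → kisri   (e→i word-finally)
So the Todene cognate is 'kisri'.

kisri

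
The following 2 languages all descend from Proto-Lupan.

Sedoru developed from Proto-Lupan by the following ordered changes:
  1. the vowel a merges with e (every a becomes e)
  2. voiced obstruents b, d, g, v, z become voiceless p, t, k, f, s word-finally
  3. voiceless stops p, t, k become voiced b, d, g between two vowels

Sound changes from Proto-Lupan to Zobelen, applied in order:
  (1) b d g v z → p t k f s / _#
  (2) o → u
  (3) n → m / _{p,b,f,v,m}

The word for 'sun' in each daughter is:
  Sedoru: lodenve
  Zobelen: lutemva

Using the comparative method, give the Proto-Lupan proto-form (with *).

Position 2: Sedoru has o, Zobelen has u. Sedoru preserves o here (none of its changes turn any other segment into o), so the proto-segment is *o.
Position 5: Sedoru has n, Zobelen has m. Sedoru preserves n here (none of its changes turn any other segment into n), so the proto-segment is *n.
This points to *lotenva. Verify forward in each daughter:
Sedoru: start from *lotenva.
  rule 1 (vowel merger): lotenva → lotenve
  rule 2: no change — lotenve
  rule 3 (intervocalic voicing): lotenve → lodenve
  ⇒ Sedoru lodenve
Zobelen: start from *lotenva.
  rule 1: no change — lotenva
  rule 2 (vowel merger): lotenva → lutenva
  rule 3 (nasal place assimilation): lutenva → lutemva
  ⇒ Zobelen lutemva
*lotenva is the unique common source.

*lotenva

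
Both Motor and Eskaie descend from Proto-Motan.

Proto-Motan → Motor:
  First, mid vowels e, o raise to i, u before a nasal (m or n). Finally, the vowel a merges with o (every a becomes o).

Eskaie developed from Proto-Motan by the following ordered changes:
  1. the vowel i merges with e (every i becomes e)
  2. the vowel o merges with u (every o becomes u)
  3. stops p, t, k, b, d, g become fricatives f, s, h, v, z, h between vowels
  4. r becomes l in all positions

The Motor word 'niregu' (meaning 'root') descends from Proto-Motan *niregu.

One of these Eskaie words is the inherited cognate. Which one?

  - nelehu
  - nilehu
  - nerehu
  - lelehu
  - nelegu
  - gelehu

nelehu

Eskaie: *niregu
  niregu → neregu   [vowel merger]
  neregu (rule 2 does not apply)
  neregu → nerehu   [intervocalic lenition]
  nerehu → nelehu   [unconditioned shift]
  giving Eskaie nelehu.
The other candidates each miss or misapply at least one Eskaie change.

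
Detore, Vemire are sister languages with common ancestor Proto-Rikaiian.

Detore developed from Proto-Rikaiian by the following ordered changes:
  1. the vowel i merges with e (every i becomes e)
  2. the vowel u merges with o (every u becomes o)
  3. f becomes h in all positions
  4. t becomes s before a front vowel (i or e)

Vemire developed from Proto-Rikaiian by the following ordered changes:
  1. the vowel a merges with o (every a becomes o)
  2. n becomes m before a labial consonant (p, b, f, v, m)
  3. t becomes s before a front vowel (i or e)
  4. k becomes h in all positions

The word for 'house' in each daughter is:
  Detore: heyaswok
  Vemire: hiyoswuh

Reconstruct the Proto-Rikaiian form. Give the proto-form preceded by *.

*hiyaswuk

Position 8: Detore has k, Vemire has h. Detore preserves k here (none of its changes turn any other segment into k), so the proto-segment is *k.
Position 4: Detore has a, Vemire has o. Detore preserves a here (none of its changes turn any other segment into a), so the proto-segment is *a.
Continuing position by position gives *hiyaswuk; check it forward:
Detore: *hiyaswuk > heyaswuk > heyaswok  (by vowel merger, vowel merger)
Vemire: start from *hiyaswuk.
  rule 1 (vowel merger): hiyaswuk → hiyoswuk
  rule 2: no change — hiyoswuk
  rule 3: no change — hiyoswuk
  rule 4 (unconditioned shift): hiyoswuk → hiyoswuh
  ⇒ Vemire hiyoswuh
Only *hiyaswuk yields all of Detore heyaswok, Vemire hiyoswuh.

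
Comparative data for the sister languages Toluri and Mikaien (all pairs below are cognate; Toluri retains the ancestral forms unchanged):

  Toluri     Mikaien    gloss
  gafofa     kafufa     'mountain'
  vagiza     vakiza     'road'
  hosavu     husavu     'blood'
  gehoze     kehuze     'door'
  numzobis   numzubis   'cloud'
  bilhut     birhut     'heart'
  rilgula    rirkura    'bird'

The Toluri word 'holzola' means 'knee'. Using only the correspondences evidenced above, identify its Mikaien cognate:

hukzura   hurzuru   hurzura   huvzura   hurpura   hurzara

hosavu ~ husavu, gehoze ~ kehuze — Toluri o corresponds to Mikaien u after a consonant, before a consonant other than r, m, n, p, b, f, v.
bilhut ~ birhut, rilgula ~ rirkura — Toluri l corresponds to Mikaien r after a vowel, before a consonant other than r, m, n, p, b, f, v.
rilgula ~ rirkura — Toluri l corresponds to Mikaien r between vowels (before a back vowel).
Applying these to Toluri 'holzola':
  holzola → hulzola   (o→u after a consonant, before a consonant other than r, m, n, p, b, f, v)
  hulzola → hurzola   (l→r after a vowel, before a consonant other than r, m, n, p, b, f, v)
  hurzola → hurzula   (o→u after a consonant, before a consonant other than r, m, n, p, b, f, v)
  hurzula → hurzura   (l→r between vowels (before a back vowel))
So the Mikaien cognate is 'hurzura'.

hurzura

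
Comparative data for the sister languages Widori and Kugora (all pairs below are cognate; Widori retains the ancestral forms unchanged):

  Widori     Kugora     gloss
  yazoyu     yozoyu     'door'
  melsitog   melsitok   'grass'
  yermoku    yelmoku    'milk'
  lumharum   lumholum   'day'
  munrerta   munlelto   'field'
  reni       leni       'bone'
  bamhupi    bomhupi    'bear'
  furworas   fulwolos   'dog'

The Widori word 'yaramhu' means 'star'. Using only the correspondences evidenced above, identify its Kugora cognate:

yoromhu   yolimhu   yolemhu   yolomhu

lumharum ~ lumholum — Widori a corresponds to Kugora o after a consonant, before r.
furworas ~ fulwolos — Widori r corresponds to Kugora l between vowels (before a back vowel).
bamhupi ~ bomhupi — Widori a corresponds to Kugora o after a consonant, before a nasal.
Applying these to Widori 'yaramhu':
  yaramhu → yoramhu   (a→o after a consonant, before r)
  yoramhu → yolamhu   (r→l between vowels (before a back vowel))
  yolamhu → yolomhu   (a→o after a consonant, before a nasal)
So the Kugora cognate is 'yolomhu'.

yolomhu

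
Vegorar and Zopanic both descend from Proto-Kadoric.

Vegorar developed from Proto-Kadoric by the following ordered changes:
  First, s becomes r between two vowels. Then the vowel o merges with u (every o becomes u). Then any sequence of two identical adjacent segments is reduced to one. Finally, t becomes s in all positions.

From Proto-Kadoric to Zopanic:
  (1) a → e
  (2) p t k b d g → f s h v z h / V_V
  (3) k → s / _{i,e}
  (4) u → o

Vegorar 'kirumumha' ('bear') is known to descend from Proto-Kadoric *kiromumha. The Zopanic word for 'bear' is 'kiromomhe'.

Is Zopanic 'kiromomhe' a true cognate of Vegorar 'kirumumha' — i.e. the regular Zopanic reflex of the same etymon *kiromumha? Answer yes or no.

no

Derive the expected Zopanic reflex of *kiromumha:
Zopanic: *kiromumha > kiromumhe > siromumhe > siromomhe  (by vowel merger, palatalisation, vowel merger)
The regular Zopanic reflex would be 'siromomhe', but the attested form is 'kiromomhe'. The correspondence is irregular, so they are not cognates (the Zopanic form has a different source).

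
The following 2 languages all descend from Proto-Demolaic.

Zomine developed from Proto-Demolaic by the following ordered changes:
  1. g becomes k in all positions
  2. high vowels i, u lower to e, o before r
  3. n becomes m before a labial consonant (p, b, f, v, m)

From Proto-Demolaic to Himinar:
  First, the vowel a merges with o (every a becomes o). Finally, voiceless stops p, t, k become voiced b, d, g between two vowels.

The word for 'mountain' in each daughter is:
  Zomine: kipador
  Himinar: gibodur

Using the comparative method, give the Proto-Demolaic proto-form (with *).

Position 6: Zomine has o, Himinar has u. Himinar preserves u here (none of its changes turn any other segment into u), so the proto-segment is *u.
Position 1: Zomine has k, Himinar has g. Taking the neighbouring segments as reconstructed: Zomine k could go back to *k or *g; Himinar g can only go back to *g — the one source consistent with every daughter is *g.
Position 3: Zomine has p, Himinar has b. Zomine preserves p here (none of its changes turn any other segment into p), so the proto-segment is *p.
Verify the candidate proto-form against each daughter:
Zomine: *gipadur > kipadur > kipador  (by unconditioned shift, pre-rhotic lowering)
Himinar: *gipadur
  gipadur → gipodur   [vowel merger]
  gipodur → gibodur   [intervocalic voicing]
  giving Himinar gibodur.
Only *gipadur yields all of Zomine kipador, Himinar gibodur.

*gipadur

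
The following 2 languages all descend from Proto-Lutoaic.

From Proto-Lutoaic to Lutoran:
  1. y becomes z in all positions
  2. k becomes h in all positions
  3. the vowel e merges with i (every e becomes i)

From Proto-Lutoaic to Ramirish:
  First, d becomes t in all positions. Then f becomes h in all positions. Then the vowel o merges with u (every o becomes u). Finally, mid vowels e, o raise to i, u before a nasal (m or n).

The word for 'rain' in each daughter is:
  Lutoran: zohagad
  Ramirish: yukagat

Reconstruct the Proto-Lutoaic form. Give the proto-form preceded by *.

Position 7: Lutoran has d, Ramirish has t. Lutoran preserves d here (none of its changes turn any other segment into d), so the proto-segment is *d.
Position 2: Lutoran has o, Ramirish has u. Lutoran preserves o here (none of its changes turn any other segment into o), so the proto-segment is *o.
Position 3: Lutoran has h, Ramirish has k. Ramirish preserves k here (none of its changes turn any other segment into k), so the proto-segment is *k.
Continuing position by position gives *yokagad; check it forward:
Lutoran: *yokagad > zokagad > zohagad  (by unconditioned shift, unconditioned shift)
Ramirish: *yokagad > yokagat > yukagat  (by unconditioned shift, vowel merger)
No other proto-form is consistent with every reflex, so the reconstruction is *yokagad.

*yokagad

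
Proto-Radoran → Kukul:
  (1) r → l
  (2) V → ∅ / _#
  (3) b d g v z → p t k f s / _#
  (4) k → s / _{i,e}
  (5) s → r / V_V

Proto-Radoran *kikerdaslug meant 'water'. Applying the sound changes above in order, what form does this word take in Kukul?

sireldasluk

Kukul: *kikerdaslug > kikeldaslug > kikeldasluk > siseldasluk > sireldasluk  (by unconditioned shift, final devoicing, palatalisation, rhotacism)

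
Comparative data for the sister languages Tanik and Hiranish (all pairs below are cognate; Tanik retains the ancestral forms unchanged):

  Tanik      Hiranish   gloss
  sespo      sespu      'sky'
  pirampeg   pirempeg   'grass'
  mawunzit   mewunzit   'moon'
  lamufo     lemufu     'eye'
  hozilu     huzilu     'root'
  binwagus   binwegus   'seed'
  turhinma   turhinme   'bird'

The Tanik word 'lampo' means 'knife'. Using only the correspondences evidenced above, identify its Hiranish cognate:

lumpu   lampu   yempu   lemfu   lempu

pirampeg ~ pirempeg, lamufo ~ lemufu — Tanik a corresponds to Hiranish e after a consonant, before a nasal.
sespo ~ sespu, lamufo ~ lemufu — Tanik o corresponds to Hiranish u word-finally.
Applying these to Tanik 'lampo':
  lampo → lempo   (a→e after a consonant, before a nasal)
  lempo → lempu   (o→u word-finally)
So the Hiranish cognate is 'lempu'.

lempu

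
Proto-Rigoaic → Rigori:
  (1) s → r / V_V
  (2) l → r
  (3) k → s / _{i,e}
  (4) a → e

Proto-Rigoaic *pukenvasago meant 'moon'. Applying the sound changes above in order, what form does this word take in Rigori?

Rigori: *pukenvasago > pukenvarago > pusenvarago > pusenverego  (by rhotacism, palatalisation, vowel merger)

pusenverego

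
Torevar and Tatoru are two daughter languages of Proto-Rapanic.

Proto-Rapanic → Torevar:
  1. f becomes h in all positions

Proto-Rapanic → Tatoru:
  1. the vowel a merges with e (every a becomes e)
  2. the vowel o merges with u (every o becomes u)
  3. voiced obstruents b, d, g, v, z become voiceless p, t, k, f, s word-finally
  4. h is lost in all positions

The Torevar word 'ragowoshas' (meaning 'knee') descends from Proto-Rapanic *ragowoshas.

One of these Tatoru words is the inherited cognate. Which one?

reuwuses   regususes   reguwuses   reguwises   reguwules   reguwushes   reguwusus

reguwuses

Tatoru: *ragowoshas
  ragowoshas → regowoshes   [vowel merger]
  regowoshes → reguwushes   [vowel merger]
  reguwushes (rule 3 does not apply)
  reguwushes → reguwuses   [h-loss]
  giving Tatoru reguwuses.
Among the options, 'reguwuses' alone shows every Tatoru change applied in order.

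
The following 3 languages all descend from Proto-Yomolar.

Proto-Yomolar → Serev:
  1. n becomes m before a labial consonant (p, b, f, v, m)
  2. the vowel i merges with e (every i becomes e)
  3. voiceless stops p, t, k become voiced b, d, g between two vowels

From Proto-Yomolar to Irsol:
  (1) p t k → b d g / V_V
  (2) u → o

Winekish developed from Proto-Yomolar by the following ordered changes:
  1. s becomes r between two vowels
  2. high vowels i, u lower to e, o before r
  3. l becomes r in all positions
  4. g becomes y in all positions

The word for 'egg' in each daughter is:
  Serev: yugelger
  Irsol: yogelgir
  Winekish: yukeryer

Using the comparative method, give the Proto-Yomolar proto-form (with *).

Position 7: Serev has e, Irsol has i, Winekish has e. Irsol preserves i here (none of its changes turn any other segment into i), so the proto-segment is *i.
Position 6: Serev has g, Irsol has g, Winekish has y. Taking the neighbouring segments as reconstructed: Serev g can only go back to *g; Irsol g can only go back to *g; Winekish y could go back to *g or *y — the one source consistent with every daughter is *g.
Verify the candidate proto-form against each daughter:
Serev: *yukelgir
  yukelgir (rule 1 does not apply)
  yukelgir → yukelger   [vowel merger]
  yukelger → yugelger   [intervocalic voicing]
  giving Serev yugelger.
Irsol: start from *yukelgir.
  rule 1 (intervocalic voicing): yukelgir → yugelgir
  rule 2 (vowel merger): yugelgir → yogelgir
  ⇒ Irsol yogelgir
Winekish: *yukelgir
  yukelgir (rule 1 does not apply)
  yukelgir → yukelger   [pre-rhotic lowering]
  yukelger → yukerger   [unconditioned shift]
  yukerger → yukeryer   [unconditioned shift]
  giving Winekish yukeryer.
*yukelgir is the unique common source.

*yukelgir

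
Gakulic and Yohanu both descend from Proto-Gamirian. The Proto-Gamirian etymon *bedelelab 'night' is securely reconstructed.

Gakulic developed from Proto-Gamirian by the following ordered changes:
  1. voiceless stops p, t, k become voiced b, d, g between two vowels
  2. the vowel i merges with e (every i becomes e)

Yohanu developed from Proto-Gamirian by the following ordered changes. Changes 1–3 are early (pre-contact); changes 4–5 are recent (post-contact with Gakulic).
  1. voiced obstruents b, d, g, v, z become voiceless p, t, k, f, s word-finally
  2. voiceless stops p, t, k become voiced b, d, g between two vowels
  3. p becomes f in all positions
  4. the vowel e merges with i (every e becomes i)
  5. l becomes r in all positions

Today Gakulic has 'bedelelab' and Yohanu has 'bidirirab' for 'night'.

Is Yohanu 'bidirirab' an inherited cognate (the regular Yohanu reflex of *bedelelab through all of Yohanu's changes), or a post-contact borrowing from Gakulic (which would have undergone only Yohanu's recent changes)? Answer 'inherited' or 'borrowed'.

borrowed

If inherited, *bedelelab would pass through all of Yohanu's changes:
Yohanu: *bedelelab
  bedelelab → bedelelap   [final devoicing]
  bedelelap (rule 2 does not apply)
  bedelelap → bedelelaf   [unconditioned shift]
  bedelelaf → bidililaf   [vowel merger]
  bidililaf → bidiriraf   [unconditioned shift]
  giving Yohanu bidiriraf.
If borrowed from Gakulic 'bedelelab' after the early changes, it would undergo only the recent ones:
  rule 4 (vowel merger): bedelelab → bidililab
  rule 5 (unconditioned shift): bidililab → bidirirab
  ⇒ as a loan: bidirirab
Yohanu 'bidirirab' matches the loan outcome 'bidirirab', not the inherited 'bidiriraf' — it skipped the early Yohanu changes, so it was borrowed from Gakulic.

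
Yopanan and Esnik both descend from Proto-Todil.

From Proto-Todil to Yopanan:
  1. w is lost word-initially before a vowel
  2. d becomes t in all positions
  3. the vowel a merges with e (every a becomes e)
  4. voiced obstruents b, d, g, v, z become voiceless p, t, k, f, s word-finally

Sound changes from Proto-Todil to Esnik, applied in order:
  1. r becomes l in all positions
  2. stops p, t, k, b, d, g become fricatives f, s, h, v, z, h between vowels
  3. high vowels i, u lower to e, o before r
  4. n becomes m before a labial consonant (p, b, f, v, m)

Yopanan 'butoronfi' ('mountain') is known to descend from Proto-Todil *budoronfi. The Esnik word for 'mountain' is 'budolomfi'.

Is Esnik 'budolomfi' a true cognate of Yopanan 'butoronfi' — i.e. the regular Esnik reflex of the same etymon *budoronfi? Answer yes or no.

Derive the expected Esnik reflex of *budoronfi:
Esnik: *budoronfi > budolonfi > buzolonfi > buzolomfi  (by unconditioned shift, intervocalic lenition, nasal place assimilation)
The regular Esnik reflex would be 'buzolomfi', but the attested form is 'budolomfi'. The correspondence is irregular, so they are not cognates (the Esnik form has a different source).

no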